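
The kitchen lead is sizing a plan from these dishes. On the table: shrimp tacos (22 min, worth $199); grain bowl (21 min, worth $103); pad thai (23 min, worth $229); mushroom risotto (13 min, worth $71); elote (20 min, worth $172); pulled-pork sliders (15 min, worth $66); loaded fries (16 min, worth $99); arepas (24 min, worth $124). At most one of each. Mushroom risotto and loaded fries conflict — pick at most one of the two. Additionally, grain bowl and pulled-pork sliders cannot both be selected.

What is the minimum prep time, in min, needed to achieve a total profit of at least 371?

Look for the lowest-prep combination reaching 371.
shrimp tacos + elote: 371 profit at 42 min.
Any bundle with less than 42 min falls short of 371.

42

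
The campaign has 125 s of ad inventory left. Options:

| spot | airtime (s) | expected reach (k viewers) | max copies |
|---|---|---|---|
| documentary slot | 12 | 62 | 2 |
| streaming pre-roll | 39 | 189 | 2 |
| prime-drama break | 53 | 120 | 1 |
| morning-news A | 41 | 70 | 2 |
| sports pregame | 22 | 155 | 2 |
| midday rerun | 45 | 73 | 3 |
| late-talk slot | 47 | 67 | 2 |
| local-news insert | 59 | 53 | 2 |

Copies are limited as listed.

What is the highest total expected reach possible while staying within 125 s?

688

A density-first pass picks 2×documentary slot + streaming pre-roll + 2×sports pregame — 623 at 107 s.
The 24 s tied up in 2×documentary slot is better spent on streaming pre-roll — total rises to 688 (122 s).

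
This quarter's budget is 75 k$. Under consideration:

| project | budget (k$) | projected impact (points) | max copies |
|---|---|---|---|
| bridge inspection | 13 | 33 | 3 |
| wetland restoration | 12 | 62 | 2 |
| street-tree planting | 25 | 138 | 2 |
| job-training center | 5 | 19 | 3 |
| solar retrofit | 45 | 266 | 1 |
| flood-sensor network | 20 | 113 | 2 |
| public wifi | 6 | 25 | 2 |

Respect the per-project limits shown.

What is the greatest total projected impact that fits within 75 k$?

423

Greedy by ratio would take solar retrofit + flood-sensor network + public wifi: 71 k$ used, total 404.
Dropping flood-sensor network and public wifi frees 26 k$; slotting in street-tree planting + job-training center (30 k$) lifts the total to 423 at 75 k$.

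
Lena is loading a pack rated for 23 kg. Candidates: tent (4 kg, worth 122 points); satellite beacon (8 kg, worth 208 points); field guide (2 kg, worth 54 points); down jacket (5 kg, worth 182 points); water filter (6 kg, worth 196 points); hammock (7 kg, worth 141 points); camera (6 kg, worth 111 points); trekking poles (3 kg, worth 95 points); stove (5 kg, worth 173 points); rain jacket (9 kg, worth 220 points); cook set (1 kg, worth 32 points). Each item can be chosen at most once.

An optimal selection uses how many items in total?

5

Best achievable utility is 768.
tent + down jacket + water filter + trekking poles + stove hits 768 at 23 kg.
Any selection reaching 768 contains exactly 5 items.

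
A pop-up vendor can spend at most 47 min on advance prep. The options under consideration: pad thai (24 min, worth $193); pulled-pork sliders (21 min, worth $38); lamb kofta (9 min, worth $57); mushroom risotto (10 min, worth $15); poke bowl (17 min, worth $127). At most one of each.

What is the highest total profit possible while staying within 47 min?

320

Best packing: pad thai + poke bowl — 41 min, 320 total.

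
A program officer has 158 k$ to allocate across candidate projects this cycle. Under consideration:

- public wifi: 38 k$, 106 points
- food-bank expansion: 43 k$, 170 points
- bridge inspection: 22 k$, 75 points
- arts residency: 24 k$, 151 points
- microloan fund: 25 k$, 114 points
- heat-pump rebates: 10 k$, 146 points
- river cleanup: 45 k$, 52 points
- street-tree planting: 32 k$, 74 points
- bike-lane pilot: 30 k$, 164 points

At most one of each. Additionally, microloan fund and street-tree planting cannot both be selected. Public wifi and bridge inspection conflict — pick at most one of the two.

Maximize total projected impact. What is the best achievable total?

Ranking by ratio (projected impact/k$): heat-pump rebates 14.60, arts residency 6.29, bike-lane pilot 5.47.
Taking food-bank expansion + bridge inspection + arts residency + microloan fund + heat-pump rebates + bike-lane pilot: 154 k$ used, 820 in projected impact.
Next best is food-bank expansion + arts residency + microloan fund + heat-pump rebates + bike-lane pilot at 745 (132 k$) — short by 75.

820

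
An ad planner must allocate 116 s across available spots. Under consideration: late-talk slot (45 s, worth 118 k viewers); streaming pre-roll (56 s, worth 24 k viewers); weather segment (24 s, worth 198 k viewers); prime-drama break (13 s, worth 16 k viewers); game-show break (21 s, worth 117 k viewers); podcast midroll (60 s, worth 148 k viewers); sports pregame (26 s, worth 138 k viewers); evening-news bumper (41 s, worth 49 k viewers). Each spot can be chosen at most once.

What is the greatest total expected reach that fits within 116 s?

Late-talk slot + weather segment + game-show break + sports pregame uses 116 of the 116 s and totals 571.
Every other selection either busts 116 s or fails to beat 571.

571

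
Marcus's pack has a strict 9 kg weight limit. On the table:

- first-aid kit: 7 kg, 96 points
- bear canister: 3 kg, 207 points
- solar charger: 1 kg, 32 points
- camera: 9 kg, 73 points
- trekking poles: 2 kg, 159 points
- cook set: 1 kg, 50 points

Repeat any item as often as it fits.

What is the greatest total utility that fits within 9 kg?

686

Ranking by ratio (utility/kg): trekking poles 79.50, bear canister 69.00, cook set 50.00, solar charger 32.00.
Best packing: 4×trekking poles + cook set — 9 kg, 686 total.
Nothing else within 9 kg beats 686.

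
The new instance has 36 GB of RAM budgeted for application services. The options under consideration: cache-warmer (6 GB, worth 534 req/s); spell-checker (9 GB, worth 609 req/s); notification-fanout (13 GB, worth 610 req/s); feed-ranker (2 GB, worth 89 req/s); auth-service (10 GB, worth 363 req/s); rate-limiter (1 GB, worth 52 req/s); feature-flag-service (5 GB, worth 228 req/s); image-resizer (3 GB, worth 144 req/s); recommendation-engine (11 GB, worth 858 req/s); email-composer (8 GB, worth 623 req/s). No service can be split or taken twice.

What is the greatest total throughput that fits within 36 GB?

2713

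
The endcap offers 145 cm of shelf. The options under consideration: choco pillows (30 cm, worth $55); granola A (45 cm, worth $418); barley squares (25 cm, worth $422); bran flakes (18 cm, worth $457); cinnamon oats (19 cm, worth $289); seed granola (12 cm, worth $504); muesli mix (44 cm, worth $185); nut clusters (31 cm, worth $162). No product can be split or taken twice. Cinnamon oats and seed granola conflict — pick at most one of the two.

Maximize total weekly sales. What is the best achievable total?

Density check — seed granola 42.00, bran flakes 25.39, barley squares 16.88, cinnamon oats 15.21 are the best per cm.
Best packing: granola A + barley squares + bran flakes + seed granola + muesli mix — 144 cm, 1986 total.

1986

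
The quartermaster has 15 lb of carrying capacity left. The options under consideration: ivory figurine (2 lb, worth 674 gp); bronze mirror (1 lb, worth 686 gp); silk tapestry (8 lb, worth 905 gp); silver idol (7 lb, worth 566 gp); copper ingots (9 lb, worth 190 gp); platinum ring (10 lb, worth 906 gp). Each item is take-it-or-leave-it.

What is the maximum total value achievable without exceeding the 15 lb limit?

2266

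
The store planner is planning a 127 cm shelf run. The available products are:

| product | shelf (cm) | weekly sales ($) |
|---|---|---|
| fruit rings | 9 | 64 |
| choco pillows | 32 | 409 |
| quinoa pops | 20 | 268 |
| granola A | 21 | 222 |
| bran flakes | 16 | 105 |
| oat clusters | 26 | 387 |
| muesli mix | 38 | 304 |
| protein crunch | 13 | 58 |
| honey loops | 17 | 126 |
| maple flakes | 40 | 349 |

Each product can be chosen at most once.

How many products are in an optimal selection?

5

The maximum weekly sales within 127 cm is 1477.
For example fruit rings + choco pillows + quinoa pops + oat clusters + maple flakes achieves it, using 127 cm.
Any selection reaching 1477 contains exactly 5 products.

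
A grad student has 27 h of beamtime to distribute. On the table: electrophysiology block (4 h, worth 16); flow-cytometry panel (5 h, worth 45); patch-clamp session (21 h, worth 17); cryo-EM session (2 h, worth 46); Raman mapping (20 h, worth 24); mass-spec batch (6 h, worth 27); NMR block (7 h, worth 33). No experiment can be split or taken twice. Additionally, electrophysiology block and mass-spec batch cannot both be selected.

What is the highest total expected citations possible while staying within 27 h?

151

Best packing: flow-cytometry panel + cryo-EM session + mass-spec batch + NMR block — 20 h, 151 total.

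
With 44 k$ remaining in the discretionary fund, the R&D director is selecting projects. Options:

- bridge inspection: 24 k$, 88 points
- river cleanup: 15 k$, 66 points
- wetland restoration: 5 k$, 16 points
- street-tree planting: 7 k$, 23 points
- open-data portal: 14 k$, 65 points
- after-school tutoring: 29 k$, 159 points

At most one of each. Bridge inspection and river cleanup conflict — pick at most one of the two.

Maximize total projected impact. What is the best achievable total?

225

Greedy by ratio would take open-data portal + after-school tutoring: 43 k$ used, total 224.
The 14 k$ tied up in open-data portal is better spent on river cleanup — total rises to 225 (44 k$).
Next best is open-data portal + after-school tutoring at 224 (43 k$) — short by 1.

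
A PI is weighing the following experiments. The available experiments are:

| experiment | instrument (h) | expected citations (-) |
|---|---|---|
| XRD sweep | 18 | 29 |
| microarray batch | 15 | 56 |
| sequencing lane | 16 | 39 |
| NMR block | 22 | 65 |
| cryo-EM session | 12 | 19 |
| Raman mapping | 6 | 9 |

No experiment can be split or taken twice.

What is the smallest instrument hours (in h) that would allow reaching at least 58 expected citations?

Need the lightest bundle worth ≥ 58.
microarray batch + Raman mapping: 65 expected citations at 21 h.
Any bundle with less than 21 h falls short of 58.

21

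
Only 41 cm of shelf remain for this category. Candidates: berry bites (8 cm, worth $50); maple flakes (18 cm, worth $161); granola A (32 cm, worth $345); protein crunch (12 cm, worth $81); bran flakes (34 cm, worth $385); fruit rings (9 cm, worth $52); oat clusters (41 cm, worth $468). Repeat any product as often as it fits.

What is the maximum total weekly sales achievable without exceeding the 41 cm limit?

468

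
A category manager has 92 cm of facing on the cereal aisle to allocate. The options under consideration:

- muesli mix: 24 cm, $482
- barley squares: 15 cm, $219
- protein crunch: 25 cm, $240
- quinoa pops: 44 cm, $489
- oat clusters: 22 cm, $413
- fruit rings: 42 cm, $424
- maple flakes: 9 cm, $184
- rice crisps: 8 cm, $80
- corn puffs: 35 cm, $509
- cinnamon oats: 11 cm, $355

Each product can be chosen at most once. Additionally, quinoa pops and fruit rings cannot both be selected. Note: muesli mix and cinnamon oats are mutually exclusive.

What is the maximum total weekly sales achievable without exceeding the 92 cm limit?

1680

By weekly sales per cm: cinnamon oats 32.27, maple flakes 20.44, muesli mix 20.08 lead.
Taking barley squares + oat clusters + maple flakes + corn puffs + cinnamon oats: 92 cm used, 1680 in weekly sales.
That's the maximum — no feasible swap from here does better than 1680.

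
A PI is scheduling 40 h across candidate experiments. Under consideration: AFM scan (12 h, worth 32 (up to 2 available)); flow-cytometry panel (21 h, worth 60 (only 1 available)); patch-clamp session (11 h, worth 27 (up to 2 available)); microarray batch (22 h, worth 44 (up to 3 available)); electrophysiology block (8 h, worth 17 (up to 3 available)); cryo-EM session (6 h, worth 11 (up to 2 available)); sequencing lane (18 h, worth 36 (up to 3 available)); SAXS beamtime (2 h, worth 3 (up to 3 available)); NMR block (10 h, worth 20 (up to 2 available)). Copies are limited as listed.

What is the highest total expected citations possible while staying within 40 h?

Ranking by ratio (expected citations/h): flow-cytometry panel 2.86, AFM scan 2.67, patch-clamp session 2.45, electrophysiology block 2.12.
Taking the top-ratio experiments first gives AFM scan + flow-cytometry panel + cryo-EM session for 103 (39 h).
The 18 h tied up in AFM scan and cryo-EM session is better spent on patch-clamp session + electrophysiology block — total rises to 104 (40 h).
Every other selection either busts 40 h or exceeds an availability limit or fails to beat 104.

104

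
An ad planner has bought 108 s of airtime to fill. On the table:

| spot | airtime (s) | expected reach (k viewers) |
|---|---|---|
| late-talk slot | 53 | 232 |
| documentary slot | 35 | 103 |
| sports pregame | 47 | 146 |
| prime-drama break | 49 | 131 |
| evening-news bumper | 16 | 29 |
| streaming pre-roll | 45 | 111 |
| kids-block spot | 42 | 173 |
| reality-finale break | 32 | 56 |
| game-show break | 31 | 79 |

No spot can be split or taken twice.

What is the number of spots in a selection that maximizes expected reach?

Best achievable expected reach is 405.
late-talk slot + kids-block spot hits 405 at 95 s.
All optima have 2 spots.

2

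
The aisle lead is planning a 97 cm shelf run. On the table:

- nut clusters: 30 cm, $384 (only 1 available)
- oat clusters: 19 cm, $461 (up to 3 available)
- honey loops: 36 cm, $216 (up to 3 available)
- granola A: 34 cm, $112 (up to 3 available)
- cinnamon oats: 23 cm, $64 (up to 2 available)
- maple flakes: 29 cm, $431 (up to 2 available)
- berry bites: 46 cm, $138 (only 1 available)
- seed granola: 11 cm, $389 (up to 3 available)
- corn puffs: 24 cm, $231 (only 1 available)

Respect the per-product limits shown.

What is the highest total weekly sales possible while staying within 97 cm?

2550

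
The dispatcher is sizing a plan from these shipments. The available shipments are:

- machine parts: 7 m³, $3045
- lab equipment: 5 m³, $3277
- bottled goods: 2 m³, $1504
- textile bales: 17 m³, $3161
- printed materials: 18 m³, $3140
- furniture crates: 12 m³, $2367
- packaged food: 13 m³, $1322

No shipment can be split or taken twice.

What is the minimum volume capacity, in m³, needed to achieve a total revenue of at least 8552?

24

Need the lightest bundle worth ≥ 8552.
machine parts + lab equipment + furniture crates: 8689 revenue at 24 m³.
No combination under 24 m³ hits 8552.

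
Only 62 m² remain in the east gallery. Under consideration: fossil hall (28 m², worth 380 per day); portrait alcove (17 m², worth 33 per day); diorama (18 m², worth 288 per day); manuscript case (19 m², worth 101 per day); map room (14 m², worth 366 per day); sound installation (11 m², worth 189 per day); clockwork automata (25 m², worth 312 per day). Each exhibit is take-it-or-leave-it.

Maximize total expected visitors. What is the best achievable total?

1034

A density-first pass picks diorama + manuscript case + map room + sound installation — 944 at 62 m².
The 30 m² tied up in manuscript case and sound installation is better spent on fossil hall — total rises to 1034 (60 m²).
Every other selection either busts 62 m² or fails to beat 1034.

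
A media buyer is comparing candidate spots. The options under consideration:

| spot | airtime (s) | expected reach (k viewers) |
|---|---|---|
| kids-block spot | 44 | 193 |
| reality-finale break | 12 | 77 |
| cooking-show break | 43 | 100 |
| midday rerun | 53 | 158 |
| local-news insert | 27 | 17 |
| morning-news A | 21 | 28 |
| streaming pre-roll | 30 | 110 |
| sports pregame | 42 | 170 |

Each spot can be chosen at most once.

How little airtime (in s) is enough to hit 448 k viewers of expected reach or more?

116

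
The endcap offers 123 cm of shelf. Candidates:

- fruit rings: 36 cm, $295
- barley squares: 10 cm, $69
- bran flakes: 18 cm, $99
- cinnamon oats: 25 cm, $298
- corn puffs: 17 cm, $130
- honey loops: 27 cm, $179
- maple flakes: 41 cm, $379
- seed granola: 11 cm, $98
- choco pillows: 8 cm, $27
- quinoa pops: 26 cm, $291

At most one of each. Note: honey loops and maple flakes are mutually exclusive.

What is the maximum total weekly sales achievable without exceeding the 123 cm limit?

1196

The ratio ordering already packs tightly: cinnamon oats + corn puffs + maple flakes + seed granola + quinoa pops, 120 cm, 1196.
The closest alternative, barley squares + cinnamon oats + corn puffs + maple flakes + quinoa pops, reaches only 1167.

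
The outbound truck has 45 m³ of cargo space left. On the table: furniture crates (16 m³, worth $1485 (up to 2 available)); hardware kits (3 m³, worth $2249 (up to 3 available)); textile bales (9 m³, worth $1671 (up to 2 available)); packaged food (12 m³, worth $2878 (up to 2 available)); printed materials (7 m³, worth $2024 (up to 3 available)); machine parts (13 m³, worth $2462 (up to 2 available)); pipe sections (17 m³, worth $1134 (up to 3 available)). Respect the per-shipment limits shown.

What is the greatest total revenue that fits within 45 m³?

Density check — hardware kits 749.67, printed materials 289.14, packaged food 239.83, machine parts 189.38 are the best per m³.
Best packing: 3×hardware kits + packaged food + 3×printed materials — 42 m³, 15697 total.
The spare 3 m³ is too small for any remaining shipment, and no exchange beats 15697.

15697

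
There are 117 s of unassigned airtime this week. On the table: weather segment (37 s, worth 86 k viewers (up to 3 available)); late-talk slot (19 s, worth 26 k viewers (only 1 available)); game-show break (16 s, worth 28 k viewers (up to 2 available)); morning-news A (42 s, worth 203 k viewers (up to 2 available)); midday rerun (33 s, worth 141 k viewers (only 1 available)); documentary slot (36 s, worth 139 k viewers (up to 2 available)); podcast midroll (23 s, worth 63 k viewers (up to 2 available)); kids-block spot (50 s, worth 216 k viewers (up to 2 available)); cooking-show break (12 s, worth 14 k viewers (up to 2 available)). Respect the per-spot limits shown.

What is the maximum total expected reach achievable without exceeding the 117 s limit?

547

The ratio ordering already packs tightly: 2×morning-news A + midday rerun, 117 s, 547.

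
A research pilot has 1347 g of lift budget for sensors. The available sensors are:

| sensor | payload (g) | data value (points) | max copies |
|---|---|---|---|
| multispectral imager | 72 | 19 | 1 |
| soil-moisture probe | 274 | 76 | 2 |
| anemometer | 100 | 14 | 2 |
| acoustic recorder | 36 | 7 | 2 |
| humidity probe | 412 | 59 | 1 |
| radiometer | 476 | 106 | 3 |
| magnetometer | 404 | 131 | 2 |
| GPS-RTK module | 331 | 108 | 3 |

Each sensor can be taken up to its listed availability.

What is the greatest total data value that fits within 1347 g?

423

Greedy by ratio would take multispectral imager + soil-moisture probe + 3×GPS-RTK module: 1339 g used, total 419.
Dropping multispectral imager and GPS-RTK module frees 403 g; slotting in magnetometer (404 g) lifts the total to 423 at 1340 g.
No other feasible combination exceeds 423.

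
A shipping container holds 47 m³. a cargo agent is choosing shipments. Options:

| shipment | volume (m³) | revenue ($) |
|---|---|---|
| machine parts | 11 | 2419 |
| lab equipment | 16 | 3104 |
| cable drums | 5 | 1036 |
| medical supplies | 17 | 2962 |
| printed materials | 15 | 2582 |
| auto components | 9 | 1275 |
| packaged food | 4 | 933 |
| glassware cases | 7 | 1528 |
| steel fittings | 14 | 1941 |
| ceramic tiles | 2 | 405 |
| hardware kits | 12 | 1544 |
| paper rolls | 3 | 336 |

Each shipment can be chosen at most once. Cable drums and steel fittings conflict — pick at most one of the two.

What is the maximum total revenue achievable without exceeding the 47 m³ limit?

Density check — packaged food 233.25, machine parts 219.91, glassware cases 218.29, cable drums 207.20 are the best per m³.
Taking machine parts + lab equipment + cable drums + packaged food + glassware cases + ceramic tiles: 45 m³ used, 9425 in revenue.
Next best is machine parts + lab equipment + cable drums + packaged food + glassware cases + paper rolls at 9356 (46 m³) — short by 69.

9425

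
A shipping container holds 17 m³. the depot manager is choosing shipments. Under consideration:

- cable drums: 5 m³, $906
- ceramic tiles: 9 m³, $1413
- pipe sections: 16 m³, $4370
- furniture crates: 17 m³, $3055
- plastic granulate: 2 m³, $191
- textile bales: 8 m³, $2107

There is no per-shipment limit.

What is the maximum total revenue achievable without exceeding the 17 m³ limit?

Best packing: pipe sections — 16 m³, 4370 total.
The spare 1 m³ is too small for any remaining shipment, and no exchange beats 4370.

4370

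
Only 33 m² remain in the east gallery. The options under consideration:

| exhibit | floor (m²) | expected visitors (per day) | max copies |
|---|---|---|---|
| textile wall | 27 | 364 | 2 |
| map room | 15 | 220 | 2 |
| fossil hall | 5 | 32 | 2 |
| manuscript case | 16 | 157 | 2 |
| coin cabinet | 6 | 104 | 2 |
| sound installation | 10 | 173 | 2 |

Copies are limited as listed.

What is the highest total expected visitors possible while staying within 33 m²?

554

Ranking by ratio (expected visitors/m²): coin cabinet 17.33, sound installation 17.30, map room 14.67, textile wall 13.48.
The ratio ordering already packs tightly: 2×coin cabinet + 2×sound installation, 32 m², 554.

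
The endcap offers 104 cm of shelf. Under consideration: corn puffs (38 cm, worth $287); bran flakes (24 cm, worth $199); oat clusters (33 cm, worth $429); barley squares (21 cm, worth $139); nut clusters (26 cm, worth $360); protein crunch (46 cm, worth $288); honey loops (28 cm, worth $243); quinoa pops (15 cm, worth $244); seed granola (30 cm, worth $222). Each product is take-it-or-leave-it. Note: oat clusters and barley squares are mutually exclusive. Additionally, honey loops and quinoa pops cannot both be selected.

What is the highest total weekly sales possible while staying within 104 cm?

Oat clusters + nut clusters + quinoa pops + seed granola uses 104 of the 104 cm and totals 1255.
An exhaustive check of the 512 subsets confirms 1255.

1255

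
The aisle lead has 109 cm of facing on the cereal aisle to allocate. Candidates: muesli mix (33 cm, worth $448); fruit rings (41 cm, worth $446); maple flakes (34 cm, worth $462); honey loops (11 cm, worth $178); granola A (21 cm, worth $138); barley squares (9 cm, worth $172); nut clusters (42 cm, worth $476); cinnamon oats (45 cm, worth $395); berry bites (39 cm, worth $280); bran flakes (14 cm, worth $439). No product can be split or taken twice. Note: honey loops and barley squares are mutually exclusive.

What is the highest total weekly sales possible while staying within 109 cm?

Best packing: maple flakes + honey loops + nut clusters + bran flakes — 101 cm, 1555 total.
Nothing else feasible within 109 cm beats 1555.

1555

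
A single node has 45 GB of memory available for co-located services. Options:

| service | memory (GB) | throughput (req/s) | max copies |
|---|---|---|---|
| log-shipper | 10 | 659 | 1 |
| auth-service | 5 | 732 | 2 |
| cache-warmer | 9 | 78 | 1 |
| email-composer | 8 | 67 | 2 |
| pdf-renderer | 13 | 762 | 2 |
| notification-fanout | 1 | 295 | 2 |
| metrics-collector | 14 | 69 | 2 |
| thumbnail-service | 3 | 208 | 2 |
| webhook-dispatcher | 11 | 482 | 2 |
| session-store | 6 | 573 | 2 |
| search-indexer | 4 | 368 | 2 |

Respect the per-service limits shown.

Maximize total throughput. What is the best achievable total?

The ratio heuristic lands on 2×auth-service + 2×notification-fanout + 2×thumbnail-service + 2×session-store + 2×search-indexer (4352) but leaves 7 GB idle.
Dropping thumbnail-service frees 3 GB; slotting in log-shipper (10 GB) lifts the total to 4803 at 45 GB.
That's the maximum — no swap from here does better than 4803.

4803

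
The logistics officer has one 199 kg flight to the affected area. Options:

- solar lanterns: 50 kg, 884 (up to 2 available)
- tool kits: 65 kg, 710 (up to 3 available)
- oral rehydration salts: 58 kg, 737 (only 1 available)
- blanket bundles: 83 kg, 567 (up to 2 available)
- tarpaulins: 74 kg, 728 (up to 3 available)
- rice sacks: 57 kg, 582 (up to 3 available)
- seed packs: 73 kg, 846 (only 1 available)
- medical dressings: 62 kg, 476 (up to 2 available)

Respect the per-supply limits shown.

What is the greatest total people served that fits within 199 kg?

2614

The ratio heuristic lands on 2×solar lanterns + oral rehydration salts (2505) but leaves 41 kg idle.
Dropping oral rehydration salts frees 58 kg; slotting in seed packs (73 kg) lifts the total to 2614 at 173 kg.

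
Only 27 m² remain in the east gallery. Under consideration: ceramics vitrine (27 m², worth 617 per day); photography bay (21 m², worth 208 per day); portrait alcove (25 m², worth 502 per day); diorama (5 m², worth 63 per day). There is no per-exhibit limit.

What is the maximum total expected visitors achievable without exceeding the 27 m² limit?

617

By expected visitors per m²: ceramics vitrine 22.85, portrait alcove 20.08, diorama 12.60, photography bay 9.90 lead.
Taking ceramics vitrine: 27 m² used, 617 in expected visitors.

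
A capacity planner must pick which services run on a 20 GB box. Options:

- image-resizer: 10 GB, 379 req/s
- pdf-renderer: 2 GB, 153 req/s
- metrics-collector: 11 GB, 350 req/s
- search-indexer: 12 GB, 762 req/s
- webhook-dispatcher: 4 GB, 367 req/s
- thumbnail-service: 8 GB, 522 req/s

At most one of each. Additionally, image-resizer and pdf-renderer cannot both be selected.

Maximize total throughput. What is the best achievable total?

1284

Taking the top-ratio services first gives pdf-renderer + webhook-dispatcher + thumbnail-service for 1042 (14 GB).
The 6 GB tied up in pdf-renderer and webhook-dispatcher is better spent on search-indexer — total rises to 1284 (20 GB).
Next best is pdf-renderer + search-indexer + webhook-dispatcher at 1282 (18 GB) — short by 2.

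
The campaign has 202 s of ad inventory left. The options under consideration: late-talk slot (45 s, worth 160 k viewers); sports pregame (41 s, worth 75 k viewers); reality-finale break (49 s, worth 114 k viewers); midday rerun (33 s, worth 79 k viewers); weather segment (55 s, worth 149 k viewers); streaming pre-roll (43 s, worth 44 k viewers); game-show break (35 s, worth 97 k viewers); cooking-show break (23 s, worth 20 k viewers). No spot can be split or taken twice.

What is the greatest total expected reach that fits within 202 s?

520

The ratio heuristic lands on late-talk slot + midday rerun + weather segment + game-show break + cooking-show break (505) but leaves 11 s idle.
The 56 s tied up in midday rerun and cooking-show break is better spent on reality-finale break — total rises to 520 (184 s).
Every other selection either busts 202 s or fails to beat 520.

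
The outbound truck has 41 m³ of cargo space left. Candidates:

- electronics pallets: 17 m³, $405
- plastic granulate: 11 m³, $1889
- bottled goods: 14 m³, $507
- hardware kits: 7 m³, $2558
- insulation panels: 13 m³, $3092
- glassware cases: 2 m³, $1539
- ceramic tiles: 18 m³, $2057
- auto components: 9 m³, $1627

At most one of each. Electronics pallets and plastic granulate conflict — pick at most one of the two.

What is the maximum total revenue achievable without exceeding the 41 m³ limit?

9246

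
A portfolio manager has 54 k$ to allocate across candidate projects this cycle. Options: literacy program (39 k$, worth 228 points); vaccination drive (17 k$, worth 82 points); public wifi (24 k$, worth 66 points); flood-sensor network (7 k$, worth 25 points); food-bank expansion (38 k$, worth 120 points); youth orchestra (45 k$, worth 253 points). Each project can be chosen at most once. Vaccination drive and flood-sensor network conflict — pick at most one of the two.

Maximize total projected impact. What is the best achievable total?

278

Density check — literacy program 5.85, youth orchestra 5.62, vaccination drive 4.82, flood-sensor network 3.57 are the best per k$.
Taking the top-ratio projects first gives literacy program + flood-sensor network for 253 (46 k$).
Replace literacy program with youth orchestra: the trade gains 25 net, giving 278 at 52 k$.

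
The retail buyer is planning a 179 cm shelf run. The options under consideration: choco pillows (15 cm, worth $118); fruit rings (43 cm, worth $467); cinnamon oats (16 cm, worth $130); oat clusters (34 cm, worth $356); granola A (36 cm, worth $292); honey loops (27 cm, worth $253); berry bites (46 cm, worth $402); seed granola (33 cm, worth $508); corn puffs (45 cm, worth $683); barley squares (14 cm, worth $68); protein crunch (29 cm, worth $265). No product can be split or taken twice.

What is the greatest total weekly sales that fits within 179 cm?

Taking the top-ratio products first gives fruit rings + cinnamon oats + oat clusters + seed granola + corn puffs for 2144 (171 cm).
The 50 cm tied up in cinnamon oats and oat clusters is better spent on honey loops + protein crunch — total rises to 2176 (177 cm).
The closest alternative, choco pillows + fruit rings + cinnamon oats + honey loops + seed granola + corn puffs, reaches only 2159.

2176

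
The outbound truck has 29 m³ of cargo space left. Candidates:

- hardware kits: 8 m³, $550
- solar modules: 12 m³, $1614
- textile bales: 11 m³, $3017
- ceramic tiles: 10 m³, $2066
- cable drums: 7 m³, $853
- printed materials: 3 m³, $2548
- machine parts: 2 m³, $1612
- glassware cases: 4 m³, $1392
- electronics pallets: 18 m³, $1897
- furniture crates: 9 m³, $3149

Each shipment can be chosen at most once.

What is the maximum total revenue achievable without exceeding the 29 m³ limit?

11718

The ratio ordering already packs tightly: textile bales + printed materials + machine parts + glassware cases + furniture crates, 29 m³, 11718.
Nothing else within 29 m³ beats 11718.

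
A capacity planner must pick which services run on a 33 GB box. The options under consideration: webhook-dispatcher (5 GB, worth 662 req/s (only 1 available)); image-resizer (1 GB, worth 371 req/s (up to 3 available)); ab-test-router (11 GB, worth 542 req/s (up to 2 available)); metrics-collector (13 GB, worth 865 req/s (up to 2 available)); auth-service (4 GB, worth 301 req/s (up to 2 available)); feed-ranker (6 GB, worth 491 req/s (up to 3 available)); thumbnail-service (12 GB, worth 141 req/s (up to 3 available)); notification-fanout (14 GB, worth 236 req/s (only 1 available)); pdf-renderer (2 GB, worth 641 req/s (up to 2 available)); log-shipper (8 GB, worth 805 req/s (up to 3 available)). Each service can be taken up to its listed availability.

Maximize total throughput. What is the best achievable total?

4968

Taking webhook-dispatcher + 3×image-resizer + auth-service + 2×pdf-renderer + 2×log-shipper: 32 GB used, 4968 in throughput.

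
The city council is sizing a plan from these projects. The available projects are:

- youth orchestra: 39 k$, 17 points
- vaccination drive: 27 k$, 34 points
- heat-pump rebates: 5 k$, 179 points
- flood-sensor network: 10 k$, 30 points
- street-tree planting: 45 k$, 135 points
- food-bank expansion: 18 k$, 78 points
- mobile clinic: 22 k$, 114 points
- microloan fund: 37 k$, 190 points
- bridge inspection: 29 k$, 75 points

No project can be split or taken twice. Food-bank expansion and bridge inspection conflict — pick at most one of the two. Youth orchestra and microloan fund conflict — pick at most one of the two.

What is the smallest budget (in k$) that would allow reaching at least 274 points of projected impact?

Minimise k$ subject to total projected impact ≥ 274.
heat-pump rebates + mobile clinic reaches 293 using 27 k$.
Any bundle with less than 27 k$ falls short of 274.

27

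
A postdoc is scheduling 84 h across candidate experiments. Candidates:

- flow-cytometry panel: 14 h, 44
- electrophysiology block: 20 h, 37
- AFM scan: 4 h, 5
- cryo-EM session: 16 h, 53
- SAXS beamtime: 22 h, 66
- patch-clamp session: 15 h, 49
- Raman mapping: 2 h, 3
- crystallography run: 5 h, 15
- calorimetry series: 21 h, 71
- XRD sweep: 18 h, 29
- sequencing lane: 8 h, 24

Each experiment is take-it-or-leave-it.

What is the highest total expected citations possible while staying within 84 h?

266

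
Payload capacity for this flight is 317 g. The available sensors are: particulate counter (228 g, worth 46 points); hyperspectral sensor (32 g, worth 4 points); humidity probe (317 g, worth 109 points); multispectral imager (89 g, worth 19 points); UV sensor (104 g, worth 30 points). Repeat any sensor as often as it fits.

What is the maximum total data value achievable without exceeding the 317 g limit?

109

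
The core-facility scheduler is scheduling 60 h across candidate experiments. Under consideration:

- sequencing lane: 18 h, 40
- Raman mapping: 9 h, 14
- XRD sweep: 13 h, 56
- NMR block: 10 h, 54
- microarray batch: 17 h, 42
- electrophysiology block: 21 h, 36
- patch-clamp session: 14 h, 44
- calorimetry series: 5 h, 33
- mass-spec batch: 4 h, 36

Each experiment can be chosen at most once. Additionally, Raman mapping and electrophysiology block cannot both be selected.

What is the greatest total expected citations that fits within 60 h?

237

By expected citations per h: mass-spec batch 9.00, calorimetry series 6.60, NMR block 5.40 lead.
Taking Raman mapping + XRD sweep + NMR block + patch-clamp session + calorimetry series + mass-spec batch: 55 h used, 237 in expected citations.
Runner-up Raman mapping + XRD sweep + NMR block + microarray batch + calorimetry series + mass-spec batch tops out at 235.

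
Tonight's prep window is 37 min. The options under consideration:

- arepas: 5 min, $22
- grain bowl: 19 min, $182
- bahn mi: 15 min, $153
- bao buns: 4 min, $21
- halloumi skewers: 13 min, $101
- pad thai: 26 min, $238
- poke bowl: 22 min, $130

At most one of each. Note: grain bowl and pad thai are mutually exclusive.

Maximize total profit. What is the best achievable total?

Ranking by ratio (profit/min): bahn mi 10.20, grain bowl 9.58, pad thai 9.15, halloumi skewers 7.77.
Taking grain bowl + bahn mi: 34 min used, 335 in profit.
Nothing else feasible within 37 min beats 335.

335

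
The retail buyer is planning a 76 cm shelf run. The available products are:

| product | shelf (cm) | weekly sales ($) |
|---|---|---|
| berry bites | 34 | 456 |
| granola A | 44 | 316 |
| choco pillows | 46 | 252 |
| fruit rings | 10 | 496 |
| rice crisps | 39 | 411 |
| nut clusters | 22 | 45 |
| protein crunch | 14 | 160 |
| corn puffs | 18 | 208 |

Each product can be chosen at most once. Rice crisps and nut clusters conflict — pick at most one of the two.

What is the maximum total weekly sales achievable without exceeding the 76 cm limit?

1320

Ranking by ratio (weekly sales/cm): fruit rings 49.60, berry bites 13.41, corn puffs 11.56.
Berry bites + fruit rings + protein crunch + corn puffs uses 76 of the 76 cm and totals 1320.
Runner-up berry bites + fruit rings + corn puffs tops out at 1160.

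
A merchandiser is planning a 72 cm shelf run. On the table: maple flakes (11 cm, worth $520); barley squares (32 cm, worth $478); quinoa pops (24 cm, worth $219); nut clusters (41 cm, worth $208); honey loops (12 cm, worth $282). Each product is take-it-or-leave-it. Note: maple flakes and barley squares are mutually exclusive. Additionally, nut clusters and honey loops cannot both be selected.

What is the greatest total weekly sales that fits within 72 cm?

1021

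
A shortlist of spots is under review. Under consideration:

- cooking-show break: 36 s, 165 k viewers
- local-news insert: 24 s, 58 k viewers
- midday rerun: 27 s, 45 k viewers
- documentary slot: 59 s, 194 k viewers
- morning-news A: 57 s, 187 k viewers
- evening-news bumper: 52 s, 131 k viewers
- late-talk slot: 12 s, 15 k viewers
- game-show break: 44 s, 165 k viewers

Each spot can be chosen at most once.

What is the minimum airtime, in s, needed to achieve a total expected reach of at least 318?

Look for the lowest-airtime combination reaching 318.
cooking-show break + game-show break reaches 330 using 80 s.
No combination under 80 s hits 318.

80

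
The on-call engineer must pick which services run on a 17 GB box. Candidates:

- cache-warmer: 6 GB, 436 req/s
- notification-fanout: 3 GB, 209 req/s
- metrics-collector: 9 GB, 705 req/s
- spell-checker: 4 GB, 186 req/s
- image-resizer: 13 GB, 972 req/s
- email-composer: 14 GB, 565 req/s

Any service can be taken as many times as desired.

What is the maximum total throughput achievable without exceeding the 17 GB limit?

By throughput per GB: metrics-collector 78.33, image-resizer 74.77, cache-warmer 72.67 lead.
Filling by ratio: cache-warmer + metrics-collector for 1141, with 2 GB left unused.
The 15 GB tied up in cache-warmer and metrics-collector is better spent on notification-fanout + image-resizer — total rises to 1181 (16 GB).
Nothing else within 17 GB beats 1181.

1181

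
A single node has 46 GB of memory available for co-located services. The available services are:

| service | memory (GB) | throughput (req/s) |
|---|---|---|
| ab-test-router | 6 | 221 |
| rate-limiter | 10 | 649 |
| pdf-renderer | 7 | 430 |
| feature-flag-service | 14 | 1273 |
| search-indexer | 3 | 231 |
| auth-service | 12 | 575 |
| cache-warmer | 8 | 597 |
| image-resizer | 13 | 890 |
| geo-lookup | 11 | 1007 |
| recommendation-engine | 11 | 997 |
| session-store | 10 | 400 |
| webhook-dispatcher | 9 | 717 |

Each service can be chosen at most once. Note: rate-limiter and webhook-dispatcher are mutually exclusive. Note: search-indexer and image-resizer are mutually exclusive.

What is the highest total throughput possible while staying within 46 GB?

3994

Density check — geo-lookup 91.55, feature-flag-service 90.93, recommendation-engine 90.64, webhook-dispatcher 79.67 are the best per GB.
Feature-flag-service + geo-lookup + recommendation-engine + webhook-dispatcher uses 45 of the 46 GB and totals 3994.
The closest alternative, pdf-renderer + feature-flag-service + search-indexer + geo-lookup + recommendation-engine, reaches only 3938.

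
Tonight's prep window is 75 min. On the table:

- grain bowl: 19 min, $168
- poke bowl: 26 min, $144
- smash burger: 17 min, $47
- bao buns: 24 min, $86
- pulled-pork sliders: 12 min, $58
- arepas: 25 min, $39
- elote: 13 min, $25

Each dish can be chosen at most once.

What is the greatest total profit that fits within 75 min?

The ratio ordering already packs tightly: grain bowl + poke bowl + smash burger + pulled-pork sliders, 74 min, 417.

417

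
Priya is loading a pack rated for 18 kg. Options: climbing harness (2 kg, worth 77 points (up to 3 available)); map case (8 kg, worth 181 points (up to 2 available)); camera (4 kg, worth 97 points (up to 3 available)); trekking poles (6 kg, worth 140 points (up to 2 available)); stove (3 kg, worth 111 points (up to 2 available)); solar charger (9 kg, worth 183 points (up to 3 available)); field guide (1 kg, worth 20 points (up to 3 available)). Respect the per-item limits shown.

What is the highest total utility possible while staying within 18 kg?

Density check — climbing harness 38.50, stove 37.00, camera 24.25, trekking poles 23.33 are the best per kg.
A density-first pass picks 3×climbing harness + camera + 2×stove + 2×field guide — 590 at 18 kg.
Dropping camera and 2×field guide frees 6 kg; slotting in trekking poles (6 kg) lifts the total to 593 at 18 kg.
That's the maximum — no swap from here does better than 593.

593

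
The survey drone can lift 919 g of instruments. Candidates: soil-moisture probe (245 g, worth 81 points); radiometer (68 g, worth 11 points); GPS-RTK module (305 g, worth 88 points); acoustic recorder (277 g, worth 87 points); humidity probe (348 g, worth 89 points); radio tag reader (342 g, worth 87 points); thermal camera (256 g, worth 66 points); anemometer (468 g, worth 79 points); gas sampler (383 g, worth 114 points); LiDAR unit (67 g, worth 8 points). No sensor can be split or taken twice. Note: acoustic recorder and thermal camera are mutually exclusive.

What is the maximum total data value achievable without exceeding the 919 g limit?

Best packing: soil-moisture probe + acoustic recorder + gas sampler — 905 g, 282 total.
No other feasible combination exceeds 282.

282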